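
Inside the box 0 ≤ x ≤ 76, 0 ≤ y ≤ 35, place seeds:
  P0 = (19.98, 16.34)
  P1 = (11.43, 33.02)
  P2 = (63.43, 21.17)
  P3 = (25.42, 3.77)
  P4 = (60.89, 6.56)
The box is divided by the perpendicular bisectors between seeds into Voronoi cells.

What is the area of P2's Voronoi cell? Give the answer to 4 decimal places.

Area of P2's cell: 719.5197

1. box [0,76]×[0,35]: [(0, 0) (76, 0) (76, 35) (0, 35)]
2. ⊥bis P2·P0 via (41.705,18.755): [(43.7898, 0) (76, 0) (76, 35) (39.8992, 35)]  |A|=1195.4422
3. ⊥bis P2·P1 via (37.43,27.095): [(43.7898, 0) (76, 0) (76, 35) (39.8992, 35)]  |A|=1195.4422
4. ⊥bis P2·P3 via (44.425,12.47): [(41.7554, 18.3017) (50.1334, 0) (76, 0) (76, 35) (39.8992, 35)]  |A|=1137.3928
5. ⊥bis P2·P4 via (62.16,13.865): [(41.7554, 18.3017) (42.1977, 17.3355) (76, 11.4589) (76, 35) (39.8992, 35)]  |A|=719.5197
6. canonical 5-gon: [(41.7554, 18.3017) (42.1977, 17.3355) (76, 11.4589) (76, 35) (39.8992, 35)]
7. shoelace: 719.5197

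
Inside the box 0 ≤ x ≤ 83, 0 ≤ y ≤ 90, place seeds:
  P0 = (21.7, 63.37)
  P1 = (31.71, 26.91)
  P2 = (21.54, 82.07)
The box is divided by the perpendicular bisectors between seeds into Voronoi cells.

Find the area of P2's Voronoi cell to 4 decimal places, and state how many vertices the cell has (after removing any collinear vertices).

1. box [0,83]×[0,90]: [(0, 0) (83, 0) (83, 90) (0, 90)]
2. ⊥bis P2·P0 via (21.62,72.72): [(0, 72.535) (83, 73.2452) (83, 90) (0, 90)]  |A|=1420.122
3. ⊥bis P2·P1 via (26.625,54.49): [(0, 72.535) (83, 73.2452) (83, 90) (0, 90)]  |A|=1420.122
4. canonical 4-gon: [(0, 72.535) (83, 73.2452) (83, 90) (0, 90)]
5. shoelace: 1420.122

Area of P2's cell: 1420.1220 (4 vertices)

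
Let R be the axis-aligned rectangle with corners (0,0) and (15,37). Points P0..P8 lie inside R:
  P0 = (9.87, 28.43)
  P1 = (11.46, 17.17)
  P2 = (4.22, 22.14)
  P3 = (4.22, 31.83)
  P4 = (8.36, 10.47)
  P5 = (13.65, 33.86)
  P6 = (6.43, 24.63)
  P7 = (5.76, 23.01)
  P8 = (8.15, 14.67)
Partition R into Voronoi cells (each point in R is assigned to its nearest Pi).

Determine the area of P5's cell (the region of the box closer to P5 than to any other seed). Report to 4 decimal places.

1. box [0,15]×[0,37]: [(0, 0) (15, 0) (15, 37) (0, 37)]
2. ⊥bis P5·P0 via (11.76,31.145): [(15, 28.8895) (15, 37) (3.3492, 37)]  |A|=47.2465
3. ⊥bis P5·P1 via (12.555,25.515): [(15, 28.8895) (15, 37) (3.3492, 37)]  |A|=47.2465
4. ⊥bis P5·P2 via (8.935,28): [(15, 28.8895) (15, 37) (3.3492, 37)]  |A|=47.2465
5. ⊥bis P5·P3 via (8.935,32.845): [(8.8675, 33.1586) (15, 28.8895) (15, 37) (8.0406, 37)]  |A|=38.2359
6. ⊥bis P5·P4 via (11.005,22.165): [(8.8675, 33.1586) (15, 28.8895) (15, 37) (8.0406, 37)]  |A|=38.2359
7. ⊥bis P5·P6 via (10.04,29.245): [(8.8675, 33.1586) (15, 28.8895) (15, 37) (8.0406, 37)]  |A|=38.2359
8. ⊥bis P5·P7 via (9.705,28.435): [(8.8675, 33.1586) (15, 28.8895) (15, 37) (8.0406, 37)]  |A|=38.2359
9. ⊥bis P5·P8 via (10.9,24.265): [(8.8675, 33.1586) (15, 28.8895) (15, 37) (8.0406, 37)]  |A|=38.2359
10. canonical 4-gon: [(8.8675, 33.1586) (15, 28.8895) (15, 37) (8.0406, 37)]
11. shoelace: 38.2359

Area of P5's cell: 38.2359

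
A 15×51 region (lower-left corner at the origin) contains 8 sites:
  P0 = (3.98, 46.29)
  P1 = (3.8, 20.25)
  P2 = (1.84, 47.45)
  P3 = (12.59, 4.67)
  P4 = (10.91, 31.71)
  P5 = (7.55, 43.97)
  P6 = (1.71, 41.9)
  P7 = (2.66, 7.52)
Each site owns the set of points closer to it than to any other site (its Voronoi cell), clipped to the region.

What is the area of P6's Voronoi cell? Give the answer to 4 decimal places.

Area of P6's cell: 58.8289

1. box [0,15]×[0,51]: [(0, 0) (15, 0) (15, 51) (0, 51)]
2. ⊥bis P6·P0 via (2.845,44.095): [(0, 45.5661) (0, 0) (15, 0) (15, 37.8098)]  |A|=625.3196
3. ⊥bis P6·P1 via (2.755,31.075): [(0, 45.5661) (0, 30.809) (15, 32.2571) (15, 37.8098)]  |A|=152.3237
4. ⊥bis P6·P2 via (1.775,44.675): [(1.7209, 44.6763) (0, 44.7166) (0, 30.809) (15, 32.2571) (15, 37.8098)]  |A|=151.5927
5. ⊥bis P6·P3 via (7.15,23.285): [(1.7209, 44.6763) (0, 44.7166) (0, 30.809) (15, 32.2571) (15, 37.8098)]  |A|=151.5927
6. ⊥bis P6·P4 via (6.31,36.805): [(10.1822, 40.301) (1.7209, 44.6763) (0, 44.7166) (0, 31.108)]  |A|=72.8767
7. ⊥bis P6·P5 via (4.63,42.935): [(6.6833, 37.1421) (4.5271, 43.2252) (1.7209, 44.6763) (0, 44.7166) (0, 31.108)]  |A|=58.8289
8. ⊥bis P6·P7 via (2.185,24.71): [(6.6833, 37.1421) (4.5271, 43.2252) (1.7209, 44.6763) (0, 44.7166) (0, 31.108)]  |A|=58.8289
9. canonical 5-gon: [(6.6833, 37.1421) (4.5271, 43.2252) (1.7209, 44.6763) (0, 44.7166) (0, 31.108)]
10. shoelace: 58.8289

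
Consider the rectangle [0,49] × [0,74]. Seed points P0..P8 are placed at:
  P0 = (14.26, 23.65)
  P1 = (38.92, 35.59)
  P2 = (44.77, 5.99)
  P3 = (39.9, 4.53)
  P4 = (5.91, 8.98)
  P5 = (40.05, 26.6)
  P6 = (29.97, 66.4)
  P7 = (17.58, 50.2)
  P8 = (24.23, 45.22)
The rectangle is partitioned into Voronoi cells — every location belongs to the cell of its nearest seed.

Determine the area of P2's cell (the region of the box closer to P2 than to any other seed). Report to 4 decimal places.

1. box [0,49]×[0,74]: [(0, 0) (49, 0) (49, 74) (0, 74)]
2. ⊥bis P2·P0 via (29.515,14.82): [(20.9368, 0) (49, 0) (49, 48.4829)]  |A|=680.2933
3. ⊥bis P2·P1 via (41.845,20.79): [(31.8243, 18.8095) (20.9368, 0) (49, 0) (49, 22.2041)]  |A|=454.6139
4. ⊥bis P2·P3 via (42.335,5.26): [(37.9122, 20.0127) (43.9119, 0) (49, 0) (49, 22.2041)]  |A|=174.0103
5. ⊥bis P2·P4 via (25.34,7.485): [(37.9122, 20.0127) (43.9119, 0) (49, 0) (49, 22.2041)]  |A|=174.0103
6. ⊥bis P2·P5 via (42.41,16.295): [(39.2441, 15.57) (43.9119, 0) (49, 0) (49, 17.8042)]  |A|=126.4584
7. ⊥bis P2·P6 via (37.37,36.195): [(39.2441, 15.57) (43.9119, 0) (49, 0) (49, 17.8042)]  |A|=126.4584
8. ⊥bis P2·P7 via (31.175,28.095): [(39.2441, 15.57) (43.9119, 0) (49, 0) (49, 17.8042)]  |A|=126.4584
9. ⊥bis P2·P8 via (34.5,25.605): [(39.2441, 15.57) (43.9119, 0) (49, 0) (49, 17.8042)]  |A|=126.4584
10. canonical 4-gon: [(39.2441, 15.57) (43.9119, 0) (49, 0) (49, 17.8042)]
11. shoelace: 126.4584

Area of P2's cell: 126.4584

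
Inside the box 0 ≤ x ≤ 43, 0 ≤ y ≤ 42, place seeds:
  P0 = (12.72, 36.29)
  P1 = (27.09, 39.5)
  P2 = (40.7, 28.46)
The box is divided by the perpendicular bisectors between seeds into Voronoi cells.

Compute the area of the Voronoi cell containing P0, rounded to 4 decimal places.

Area of P0's cell: 880.3383

1. box [0,43]×[0,42]: [(0, 0) (43, 0) (43, 42) (0, 42)]
2. ⊥bis P0·P1 via (19.905,37.895): [(0, 0) (28.3701, 0) (18.988, 42) (0, 42)]  |A|=994.5197
3. ⊥bis P0·P2 via (26.71,32.375): [(0, 0) (17.6501, 0) (23.6115, 21.3026) (18.988, 42) (0, 42)]  |A|=880.3383
4. canonical 5-gon: [(0, 0) (17.6501, 0) (23.6115, 21.3026) (18.988, 42) (0, 42)]
5. shoelace: 880.3383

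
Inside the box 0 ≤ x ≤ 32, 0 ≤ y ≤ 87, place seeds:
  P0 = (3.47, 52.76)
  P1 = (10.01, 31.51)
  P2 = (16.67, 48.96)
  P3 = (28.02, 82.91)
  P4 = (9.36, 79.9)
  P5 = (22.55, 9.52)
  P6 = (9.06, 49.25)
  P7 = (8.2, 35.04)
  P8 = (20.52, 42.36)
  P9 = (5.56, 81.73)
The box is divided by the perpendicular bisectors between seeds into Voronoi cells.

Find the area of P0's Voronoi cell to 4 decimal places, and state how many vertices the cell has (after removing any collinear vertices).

Area of P0's cell: 195.2823 (6 vertices)

1. box [0,32]×[0,87]: [(0, 0) (32, 0) (32, 87) (0, 87)]
2. ⊥bis P0·P1 via (6.74,42.135): [(0, 40.0607) (32, 49.9091) (32, 87) (0, 87)]  |A|=1344.4832
3. ⊥bis P0·P2 via (10.07,50.86): [(0, 40.0607) (7.6378, 42.4113) (20.4739, 87) (0, 87)]  |A|=635.7097
4. ⊥bis P0·P3 via (15.745,67.835): [(0, 80.6556) (0, 40.0607) (7.6378, 42.4113) (15.1064, 68.355)]  |A|=396.9201
5. ⊥bis P0·P4 via (6.415,66.33): [(0, 67.7222) (0, 40.0607) (7.6378, 42.4113) (14.0467, 64.6737)]  |A|=271.762
6. ⊥bis P0·P5 via (13.01,31.14): [(0, 67.7222) (0, 40.0607) (7.6378, 42.4113) (14.0467, 64.6737)]  |A|=271.762
7. ⊥bis P0·P6 via (6.265,51.005): [(0, 67.7222) (0, 41.0274) (13.3685, 62.318) (14.0467, 64.6737)]  |A|=196.0138
8. ⊥bis P0·P7 via (5.835,43.9): [(0, 67.7222) (0, 42.3425) (0.992, 42.6073) (13.3685, 62.318) (14.0467, 64.6737)]  |A|=195.3615
9. ⊥bis P0·P8 via (11.995,47.56): [(0, 67.7222) (0, 42.3425) (0.992, 42.6073) (13.3685, 62.318) (14.0467, 64.6737)]  |A|=195.3615
10. ⊥bis P0·P9 via (4.515,67.245): [(1.0455, 67.4953) (0, 67.5707) (0, 42.3425) (0.992, 42.6073) (13.3685, 62.318) (14.0467, 64.6737)]  |A|=195.2823
11. canonical 6-gon: [(1.0455, 67.4953) (0, 67.5707) (0, 42.3425) (0.992, 42.6073) (13.3685, 62.318) (14.0467, 64.6737)]
12. shoelace: 195.2823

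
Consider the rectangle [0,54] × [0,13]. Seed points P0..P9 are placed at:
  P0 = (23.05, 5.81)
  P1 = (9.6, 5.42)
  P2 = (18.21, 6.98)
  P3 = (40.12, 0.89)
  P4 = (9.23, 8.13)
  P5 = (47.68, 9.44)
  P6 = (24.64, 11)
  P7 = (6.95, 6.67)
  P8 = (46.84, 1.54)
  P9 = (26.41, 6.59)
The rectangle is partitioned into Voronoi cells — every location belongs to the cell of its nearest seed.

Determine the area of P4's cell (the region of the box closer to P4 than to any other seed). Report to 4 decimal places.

Area of P4's cell: 45.6469

1. box [0,54]×[0,13]: [(0, 0) (54, 0) (54, 13) (0, 13)]
2. ⊥bis P4·P0 via (16.14,6.97): [(0, 0) (14.9699, 0) (17.1523, 13) (0, 13)]  |A|=208.7943
3. ⊥bis P4·P1 via (9.415,6.775): [(0, 5.4896) (16.2642, 7.7101) (17.1523, 13) (0, 13)]  |A|=106.4424
4. ⊥bis P4·P2 via (13.72,7.555): [(0, 5.4896) (13.6949, 7.3593) (14.4173, 13) (0, 13)]  |A|=92.089
5. ⊥bis P4·P3 via (24.675,4.51): [(0, 5.4896) (13.6949, 7.3593) (14.4173, 13) (0, 13)]  |A|=92.089
6. ⊥bis P4·P5 via (28.455,8.785): [(0, 5.4896) (13.6949, 7.3593) (14.4173, 13) (0, 13)]  |A|=92.089
7. ⊥bis P4·P6 via (16.935,9.565): [(0, 5.4896) (13.6949, 7.3593) (14.4173, 13) (0, 13)]  |A|=92.089
8. ⊥bis P4·P7 via (8.09,7.4): [(8.5646, 6.6589) (13.6949, 7.3593) (14.4173, 13) (4.504, 13)]  |A|=45.6469
9. ⊥bis P4·P8 via (28.035,4.835): [(8.5646, 6.6589) (13.6949, 7.3593) (14.4173, 13) (4.504, 13)]  |A|=45.6469
10. ⊥bis P4·P9 via (17.82,7.36): [(8.5646, 6.6589) (13.6949, 7.3593) (14.4173, 13) (4.504, 13)]  |A|=45.6469
11. canonical 4-gon: [(8.5646, 6.6589) (13.6949, 7.3593) (14.4173, 13) (4.504, 13)]
12. shoelace: 45.6469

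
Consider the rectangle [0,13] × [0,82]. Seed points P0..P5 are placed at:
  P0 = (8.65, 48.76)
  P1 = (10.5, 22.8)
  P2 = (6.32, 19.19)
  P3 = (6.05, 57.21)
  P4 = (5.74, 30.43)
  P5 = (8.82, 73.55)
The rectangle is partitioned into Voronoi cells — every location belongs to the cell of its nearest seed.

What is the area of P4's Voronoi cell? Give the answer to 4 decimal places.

Area of P4's cell: 175.7114

1. box [0,13]×[0,82]: [(0, 0) (13, 0) (13, 82) (0, 82)]
2. ⊥bis P4·P0 via (7.195,39.595): [(0, 40.7373) (0, 0) (13, 0) (13, 38.6734)]  |A|=516.1694
3. ⊥bis P4·P1 via (8.12,26.615): [(0, 40.7373) (0, 21.5493) (13, 29.6594) (13, 38.6734)]  |A|=183.3127
4. ⊥bis P4·P2 via (6.03,24.81): [(0, 40.7373) (0, 24.4988) (5.1543, 24.7648) (13, 29.6594) (13, 38.6734)]  |A|=175.7114
5. ⊥bis P4·P3 via (5.895,43.82): [(0, 40.7373) (0, 24.4988) (5.1543, 24.7648) (13, 29.6594) (13, 38.6734)]  |A|=175.7114
6. ⊥bis P4·P5 via (7.28,51.99): [(0, 40.7373) (0, 24.4988) (5.1543, 24.7648) (13, 29.6594) (13, 38.6734)]  |A|=175.7114
7. canonical 5-gon: [(0, 40.7373) (0, 24.4988) (5.1543, 24.7648) (13, 29.6594) (13, 38.6734)]
8. shoelace: 175.7114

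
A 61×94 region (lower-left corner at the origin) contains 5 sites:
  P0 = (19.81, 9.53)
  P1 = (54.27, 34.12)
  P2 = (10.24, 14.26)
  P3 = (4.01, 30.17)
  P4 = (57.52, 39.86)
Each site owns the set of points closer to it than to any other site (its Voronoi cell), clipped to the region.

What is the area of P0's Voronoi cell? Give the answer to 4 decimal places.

Area of P0's cell: 768.6579

1. box [0,61]×[0,94]: [(0, 0) (61, 0) (61, 94) (0, 94)]
2. ⊥bis P0·P1 via (37.04,21.825): [(0, 73.7322) (0, 0) (52.6139, 0)]  |A|=1939.6698
3. ⊥bis P0·P2 via (15.025,11.895): [(26.9332, 35.9884) (9.1459, 0) (52.6139, 0)]  |A|=782.1733
4. ⊥bis P0·P3 via (11.91,19.85): [(29.0737, 32.9889) (23.2457, 28.5275) (9.1459, 0) (52.6139, 0)]  |A|=768.6579
5. ⊥bis P0·P4 via (38.665,24.695): [(29.0737, 32.9889) (23.2457, 28.5275) (9.1459, 0) (52.6139, 0)]  |A|=768.6579
6. canonical 4-gon: [(29.0737, 32.9889) (23.2457, 28.5275) (9.1459, 0) (52.6139, 0)]
7. shoelace: 768.6579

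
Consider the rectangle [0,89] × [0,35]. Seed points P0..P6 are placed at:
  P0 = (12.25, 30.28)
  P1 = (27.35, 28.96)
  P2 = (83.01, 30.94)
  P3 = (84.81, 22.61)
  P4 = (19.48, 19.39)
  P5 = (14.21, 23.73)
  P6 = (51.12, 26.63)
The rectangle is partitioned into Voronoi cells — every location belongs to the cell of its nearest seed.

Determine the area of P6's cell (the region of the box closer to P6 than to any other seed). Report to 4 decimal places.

Area of P6's cell: 968.5519

1. box [0,89]×[0,35]: [(0, 0) (89, 0) (89, 35) (0, 35)]
2. ⊥bis P6·P0 via (31.685,28.455): [(29.013, 0) (89, 0) (89, 35) (32.2996, 35)]  |A|=2042.0297
3. ⊥bis P6·P1 via (39.235,27.795): [(36.5105, 0) (89, 0) (89, 35) (39.9413, 35)]  |A|=1777.095
4. ⊥bis P6·P2 via (67.065,28.785): [(36.5105, 0) (70.9554, 0) (66.225, 35) (39.9413, 35)]  |A|=1062.7517
5. ⊥bis P6·P3 via (67.965,24.62): [(36.5105, 0) (65.0273, 0) (67.8069, 23.2953) (66.225, 35) (39.9413, 35)]  |A|=993.7033
6. ⊥bis P6·P4 via (35.3,23.01): [(37.7265, 12.4058) (40.5652, 0) (65.0273, 0) (67.8069, 23.2953) (66.225, 35) (39.9413, 35)]  |A|=968.5519
7. ⊥bis P6·P5 via (32.665,25.18): [(37.7265, 12.4058) (40.5652, 0) (65.0273, 0) (67.8069, 23.2953) (66.225, 35) (39.9413, 35)]  |A|=968.5519
8. canonical 6-gon: [(37.7265, 12.4058) (40.5652, 0) (65.0273, 0) (67.8069, 23.2953) (66.225, 35) (39.9413, 35)]
9. shoelace: 968.5519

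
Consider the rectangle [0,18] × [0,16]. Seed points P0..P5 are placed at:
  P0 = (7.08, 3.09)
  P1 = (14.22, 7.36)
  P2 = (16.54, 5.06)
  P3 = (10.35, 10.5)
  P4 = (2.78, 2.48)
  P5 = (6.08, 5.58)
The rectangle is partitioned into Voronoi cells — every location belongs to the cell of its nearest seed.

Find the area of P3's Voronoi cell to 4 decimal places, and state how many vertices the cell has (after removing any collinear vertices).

1. box [0,18]×[0,16]: [(0, 0) (18, 0) (18, 16) (0, 16)]
2. ⊥bis P3·P0 via (8.715,6.795): [(0, 10.6409) (18, 2.6976) (18, 16) (0, 16)]  |A|=167.9538
3. ⊥bis P3·P1 via (12.285,8.93): [(0, 10.6409) (10.0682, 6.1978) (18, 15.9736) (18, 16) (0, 16)]  |A|=115.3023
4. ⊥bis P3·P2 via (13.445,7.78): [(0, 10.6409) (10.0682, 6.1978) (18, 15.9736) (18, 16) (0, 16)]  |A|=115.3023
5. ⊥bis P3·P4 via (6.565,6.49): [(0, 12.6866) (4.0704, 8.8447) (10.0682, 6.1978) (18, 15.9736) (18, 16) (0, 16)]  |A|=111.1388
6. ⊥bis P3·P5 via (8.215,8.04): [(0, 15.1697) (10.1795, 6.335) (18, 15.9736) (18, 16) (0, 16)]  |A|=91.3139
7. canonical 5-gon: [(0, 15.1697) (10.1795, 6.335) (18, 15.9736) (18, 16) (0, 16)]
8. shoelace: 91.3139

Area of P3's cell: 91.3139 (5 vertices)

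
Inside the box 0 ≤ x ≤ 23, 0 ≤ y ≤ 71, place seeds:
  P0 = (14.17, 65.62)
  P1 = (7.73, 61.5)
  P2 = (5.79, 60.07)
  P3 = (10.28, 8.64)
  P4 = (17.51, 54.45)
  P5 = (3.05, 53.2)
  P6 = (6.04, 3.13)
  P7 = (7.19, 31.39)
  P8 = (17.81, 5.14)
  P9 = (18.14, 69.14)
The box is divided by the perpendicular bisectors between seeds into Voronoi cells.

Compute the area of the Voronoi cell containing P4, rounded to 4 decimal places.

1. box [0,23]×[0,71]: [(0, 0) (23, 0) (23, 71) (0, 71)]
2. ⊥bis P4·P0 via (15.84,60.035): [(0, 55.2986) (0, 0) (23, 0) (23, 62.1759)]  |A|=1350.9573
3. ⊥bis P4·P1 via (12.62,57.975): [(13.6282, 59.3736) (0, 40.4681) (0, 0) (23, 0) (23, 62.1759)]  |A|=1249.9006
4. ⊥bis P4·P2 via (11.65,57.26): [(13.6282, 59.3736) (10.7468, 55.3764) (0, 32.965) (0, 0) (23, 0) (23, 62.1759)]  |A|=1209.5835
5. ⊥bis P4·P3 via (13.895,31.545): [(13.6282, 59.3736) (10.7468, 55.3764) (0.3446, 33.6836) (23, 30.108) (23, 62.1759)]  |A|=475.4878
6. ⊥bis P4·P5 via (10.28,53.825): [(13.6282, 59.3736) (10.7468, 55.3764) (10.2377, 54.3147) (12.1826, 31.8153) (23, 30.108) (23, 62.1759)]  |A|=344.13
7. ⊥bis P4·P6 via (11.775,28.79): [(13.6282, 59.3736) (10.7468, 55.3764) (10.2377, 54.3147) (12.1826, 31.8153) (23, 30.108) (23, 62.1759)]  |A|=344.13
8. ⊥bis P4·P7 via (12.35,42.92): [(13.6282, 59.3736) (10.7468, 55.3764) (10.2377, 54.3147) (11.1773, 43.4448) (23, 38.1538) (23, 62.1759)]  |A|=234.526
9. ⊥bis P4·P8 via (17.66,29.795): [(13.6282, 59.3736) (10.7468, 55.3764) (10.2377, 54.3147) (11.1773, 43.4448) (23, 38.1538) (23, 62.1759)]  |A|=234.526
10. ⊥bis P4·P9 via (17.825,61.795): [(21.2367, 61.6487) (13.6282, 59.3736) (10.7468, 55.3764) (10.2377, 54.3147) (11.1773, 43.4448) (23, 38.1538) (23, 61.5731)]  |A|=233.9945
11. canonical 7-gon: [(21.2367, 61.6487) (13.6282, 59.3736) (10.7468, 55.3764) (10.2377, 54.3147) (11.1773, 43.4448) (23, 38.1538) (23, 61.5731)]
12. shoelace: 233.9945

Area of P4's cell: 233.9945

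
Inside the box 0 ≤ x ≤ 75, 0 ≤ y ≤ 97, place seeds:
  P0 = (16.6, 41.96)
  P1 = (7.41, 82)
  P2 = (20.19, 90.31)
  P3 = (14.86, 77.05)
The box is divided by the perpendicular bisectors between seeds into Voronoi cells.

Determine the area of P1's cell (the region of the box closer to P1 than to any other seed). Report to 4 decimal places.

Area of P1's cell: 292.0034

1. box [0,75]×[0,97]: [(0, 0) (75, 0) (75, 97) (0, 97)]
2. ⊥bis P1·P0 via (12.005,61.98): [(0, 59.2246) (75, 76.4386) (75, 97) (0, 97)]  |A|=2187.6282
3. ⊥bis P1·P2 via (13.8,86.155): [(0, 59.2246) (27.245, 65.4779) (6.7482, 97) (0, 97)]  |A|=620.9537
4. ⊥bis P1·P3 via (11.135,79.525): [(0, 62.7663) (14.6607, 84.8313) (6.7482, 97) (0, 97)]  |A|=292.0034
5. canonical 4-gon: [(0, 62.7663) (14.6607, 84.8313) (6.7482, 97) (0, 97)]
6. shoelace: 292.0034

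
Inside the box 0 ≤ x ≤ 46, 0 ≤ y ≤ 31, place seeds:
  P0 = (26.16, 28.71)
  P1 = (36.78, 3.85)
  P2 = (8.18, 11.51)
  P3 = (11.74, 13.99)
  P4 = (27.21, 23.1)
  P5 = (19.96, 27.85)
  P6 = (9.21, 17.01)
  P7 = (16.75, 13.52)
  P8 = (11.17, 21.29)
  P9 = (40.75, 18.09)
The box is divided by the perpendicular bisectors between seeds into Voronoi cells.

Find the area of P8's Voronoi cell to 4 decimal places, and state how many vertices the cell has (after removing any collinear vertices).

1. box [0,46]×[0,31]: [(0, 0) (46, 0) (46, 31) (0, 31)]
2. ⊥bis P8·P0 via (18.665,25): [(0, 0) (31.0399, 0) (15.695, 31) (0, 31)]  |A|=724.3915
3. ⊥bis P8·P1 via (23.975,12.57): [(0, 0) (15.415, 0) (24.4631, 13.2867) (15.695, 31) (0, 31)]  |A|=620.59
4. ⊥bis P8·P2 via (9.675,16.4): [(0, 19.3579) (23.6696, 12.1215) (24.4631, 13.2867) (15.695, 31) (0, 31)]  |A|=298.0668
5. ⊥bis P8·P3 via (11.455,17.64): [(0, 19.3579) (6.8063, 17.277) (21.9043, 18.4559) (15.695, 31) (0, 31)]  |A|=245.6664
6. ⊥bis P8·P4 via (19.19,22.195): [(0, 19.3579) (6.8063, 17.277) (19.632, 18.2785) (18.935, 24.4545) (15.695, 31) (0, 31)]  |A|=238.5876
7. ⊥bis P8·P5 via (15.565,24.57): [(0, 19.3579) (6.8063, 17.277) (19.632, 18.2785) (19.52, 19.2705) (10.7663, 31) (0, 31)]  |A|=203.1982
8. ⊥bis P8·P6 via (10.19,19.15): [(0, 23.8164) (13.1913, 17.7756) (19.632, 18.2785) (19.52, 19.2705) (10.7663, 31) (0, 31)]  |A|=165.4514
9. ⊥bis P8·P7 via (13.96,17.405): [(0, 23.8164) (13.1913, 17.7756) (14.6327, 17.8881) (18.4863, 20.6556) (10.7663, 31) (0, 31)]  |A|=158.8508
10. ⊥bis P8·P9 via (25.96,19.69): [(0, 23.8164) (13.1913, 17.7756) (14.6327, 17.8881) (18.4863, 20.6556) (10.7663, 31) (0, 31)]  |A|=158.8508
11. canonical 6-gon: [(0, 23.8164) (13.1913, 17.7756) (14.6327, 17.8881) (18.4863, 20.6556) (10.7663, 31) (0, 31)]
12. shoelace: 158.8508

Area of P8's cell: 158.8508 (6 vertices)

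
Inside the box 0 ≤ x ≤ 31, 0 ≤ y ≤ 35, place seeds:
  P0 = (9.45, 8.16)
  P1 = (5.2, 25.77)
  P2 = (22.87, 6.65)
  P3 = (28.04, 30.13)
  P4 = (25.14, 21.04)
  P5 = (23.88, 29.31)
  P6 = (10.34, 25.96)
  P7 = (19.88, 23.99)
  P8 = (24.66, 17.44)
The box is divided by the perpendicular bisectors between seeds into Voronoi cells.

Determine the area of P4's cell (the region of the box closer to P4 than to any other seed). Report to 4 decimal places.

Area of P4's cell: 51.7889

1. box [0,31]×[0,35]: [(0, 0) (31, 0) (31, 35) (0, 35)]
2. ⊥bis P4·P0 via (17.295,14.6): [(29.2802, 0) (31, 0) (31, 35) (0.5485, 35)]  |A|=562.9969
3. ⊥bis P4·P1 via (15.17,23.405): [(14.026, 18.5822) (29.2802, 0) (31, 0) (31, 35) (17.9205, 35)]  |A|=420.3925
4. ⊥bis P4·P2 via (24.005,13.845): [(14.026, 18.5822) (17.0088, 14.9486) (31, 12.7415) (31, 35) (17.9205, 35)]  |A|=318.4035
5. ⊥bis P4·P3 via (26.59,25.585): [(16.4542, 28.8186) (14.026, 18.5822) (17.0088, 14.9486) (31, 12.7415) (31, 24.1781)]  |A|=199.272
6. ⊥bis P4·P5 via (24.51,25.175): [(26.7875, 25.522) (15.2554, 23.765) (14.026, 18.5822) (17.0088, 14.9486) (31, 12.7415) (31, 24.1781)]  |A|=171.1855
7. ⊥bis P4·P6 via (17.74,23.5): [(26.7875, 25.522) (17.9653, 24.1779) (15.5059, 16.7795) (17.0088, 14.9486) (31, 12.7415) (31, 24.1781)]  |A|=156.7254
8. ⊥bis P4·P7 via (22.51,22.515): [(26.7875, 25.522) (23.9543, 25.0903) (18.1643, 14.7664) (31, 12.7415) (31, 24.1781)]  |A|=115.2216
9. ⊥bis P4·P8 via (24.9,19.24): [(26.7875, 25.522) (23.9543, 25.0903) (20.9673, 19.7644) (31, 18.4267) (31, 24.1781)]  |A|=51.7889
10. canonical 5-gon: [(26.7875, 25.522) (23.9543, 25.0903) (20.9673, 19.7644) (31, 18.4267) (31, 24.1781)]
11. shoelace: 51.7889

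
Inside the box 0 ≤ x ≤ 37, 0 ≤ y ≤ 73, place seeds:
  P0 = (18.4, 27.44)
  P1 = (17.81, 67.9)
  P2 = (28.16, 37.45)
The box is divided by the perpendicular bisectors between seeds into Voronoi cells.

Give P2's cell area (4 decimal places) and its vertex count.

Area of P2's cell: 559.8558 (3 vertices)

1. box [0,37]×[0,73]: [(0, 0) (37, 0) (37, 73) (0, 73)]
2. ⊥bis P2·P0 via (23.28,32.445): [(0, 55.1436) (37, 19.0677) (37, 73) (0, 73)]  |A|=1328.0921
3. ⊥bis P2·P1 via (22.985,52.675): [(7.8189, 47.52) (37, 19.0677) (37, 57.4387)]  |A|=559.8558
4. canonical 3-gon: [(7.8189, 47.52) (37, 19.0677) (37, 57.4387)]
5. shoelace: 559.8558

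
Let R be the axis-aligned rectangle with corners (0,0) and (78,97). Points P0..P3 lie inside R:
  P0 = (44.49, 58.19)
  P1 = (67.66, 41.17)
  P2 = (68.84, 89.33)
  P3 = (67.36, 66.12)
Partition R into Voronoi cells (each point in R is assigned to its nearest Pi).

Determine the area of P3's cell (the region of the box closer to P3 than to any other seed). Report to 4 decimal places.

Area of P3's cell: 567.7691

1. box [0,78]×[0,97]: [(0, 0) (78, 0) (78, 97) (0, 97)]
2. ⊥bis P3·P0 via (55.925,62.155): [(77.4768, 0) (78, 0) (78, 97) (43.8428, 97)]  |A|=1682.0025
3. ⊥bis P3·P1 via (67.51,53.645): [(58.9116, 53.5416) (78, 53.7711) (78, 97) (43.8428, 97)]  |A|=1154.7937
4. ⊥bis P3·P2 via (68.1,77.725): [(50.1289, 78.8709) (58.9116, 53.5416) (78, 53.7711) (78, 77.0937)]  |A|=567.7691
5. canonical 4-gon: [(50.1289, 78.8709) (58.9116, 53.5416) (78, 53.7711) (78, 77.0937)]
6. shoelace: 567.7691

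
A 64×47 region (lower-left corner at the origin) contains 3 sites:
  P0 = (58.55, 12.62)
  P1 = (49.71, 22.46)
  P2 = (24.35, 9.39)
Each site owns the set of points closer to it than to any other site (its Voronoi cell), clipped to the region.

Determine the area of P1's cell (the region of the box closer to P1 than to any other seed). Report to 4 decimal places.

Area of P1's cell: 1097.6763

1. box [0,64]×[0,47]: [(0, 0) (64, 0) (64, 47) (0, 47)]
2. ⊥bis P1·P0 via (54.13,17.54): [(0, 0) (34.6058, 0) (64, 26.407) (64, 47) (0, 47)]  |A|=2619.8949
3. ⊥bis P1·P2 via (37.03,15.925): [(41.8728, 6.5284) (64, 26.407) (64, 47) (21.0146, 47)]  |A|=1097.6763
4. canonical 4-gon: [(41.8728, 6.5284) (64, 26.407) (64, 47) (21.0146, 47)]
5. shoelace: 1097.6763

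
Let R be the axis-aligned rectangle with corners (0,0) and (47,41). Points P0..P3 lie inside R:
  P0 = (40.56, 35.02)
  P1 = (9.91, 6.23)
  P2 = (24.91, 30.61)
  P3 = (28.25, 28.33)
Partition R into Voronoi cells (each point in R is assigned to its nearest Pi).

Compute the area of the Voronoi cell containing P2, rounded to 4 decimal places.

1. box [0,47]×[0,41]: [(0, 0) (47, 0) (47, 41) (0, 41)]
2. ⊥bis P2·P0 via (32.735,32.815): [(0, 0) (41.9819, 0) (30.4286, 41) (0, 41)]  |A|=1484.4146
3. ⊥bis P2·P1 via (17.41,18.42): [(0, 29.1316) (40.8563, 3.9945) (30.4286, 41) (0, 41)]  |A|=805.4612
4. ⊥bis P2·P3 via (26.58,29.47): [(0, 29.1316) (18.5557, 17.7151) (31.6038, 36.8294) (30.4286, 41) (0, 41)]  |A|=502.8167
5. canonical 5-gon: [(0, 29.1316) (18.5557, 17.7151) (31.6038, 36.8294) (30.4286, 41) (0, 41)]
6. shoelace: 502.8167

Area of P2's cell: 502.8167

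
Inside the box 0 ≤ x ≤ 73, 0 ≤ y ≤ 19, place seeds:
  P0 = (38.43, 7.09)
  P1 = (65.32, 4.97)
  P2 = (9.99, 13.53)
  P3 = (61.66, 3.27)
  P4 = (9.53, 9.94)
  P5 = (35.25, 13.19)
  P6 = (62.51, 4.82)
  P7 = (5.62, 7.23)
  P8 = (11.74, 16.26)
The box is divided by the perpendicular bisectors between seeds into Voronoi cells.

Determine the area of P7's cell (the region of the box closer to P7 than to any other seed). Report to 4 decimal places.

1. box [0,73]×[0,19]: [(0, 0) (73, 0) (73, 19) (0, 19)]
2. ⊥bis P7·P0 via (22.025,7.16): [(0, 0) (21.9944, 0) (22.0755, 19) (0, 19)]  |A|=418.6647
3. ⊥bis P7·P1 via (35.47,6.1): [(0, 0) (21.9944, 0) (22.0755, 19) (0, 19)]  |A|=418.6647
4. ⊥bis P7·P2 via (7.805,10.38): [(0, 15.7939) (0, 0) (21.9944, 0) (21.9967, 0.5359)]  |A|=179.6009
5. ⊥bis P7·P3 via (33.64,5.25): [(0, 15.7939) (0, 0) (21.9944, 0) (21.9967, 0.5359)]  |A|=179.6009
6. ⊥bis P7·P4 via (7.575,8.585): [(4.966, 12.3493) (0, 15.7939) (0, 0) (13.5252, 0)]  |A|=122.7297
7. ⊥bis P7·P5 via (20.435,10.21): [(4.966, 12.3493) (0, 15.7939) (0, 0) (13.5252, 0)]  |A|=122.7297
8. ⊥bis P7·P6 via (34.065,6.025): [(4.966, 12.3493) (0, 15.7939) (0, 0) (13.5252, 0)]  |A|=122.7297
9. ⊥bis P7·P8 via (8.68,11.745): [(4.966, 12.3493) (0, 15.7939) (0, 0) (13.5252, 0)]  |A|=122.7297
10. canonical 4-gon: [(4.966, 12.3493) (0, 15.7939) (0, 0) (13.5252, 0)]
11. shoelace: 122.7297

Area of P7's cell: 122.7297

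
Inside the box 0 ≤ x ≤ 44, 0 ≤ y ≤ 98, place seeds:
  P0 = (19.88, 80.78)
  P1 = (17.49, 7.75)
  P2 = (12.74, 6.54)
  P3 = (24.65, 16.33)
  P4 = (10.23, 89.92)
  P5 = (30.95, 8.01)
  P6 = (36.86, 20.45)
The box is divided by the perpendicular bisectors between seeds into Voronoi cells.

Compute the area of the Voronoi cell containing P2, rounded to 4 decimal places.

Area of P2's cell: 370.3455

1. box [0,44]×[0,98]: [(0, 0) (44, 0) (44, 98) (0, 98)]
2. ⊥bis P2·P0 via (16.31,43.66): [(0, 45.2286) (0, 0) (44, 0) (44, 40.9969)]  |A|=1896.9617
3. ⊥bis P2·P1 via (15.115,7.145): [(5.5497, 44.6949) (0, 45.2286) (0, 0) (16.9351, 0)]  |A|=503.9577
4. ⊥bis P2·P3 via (18.695,11.435): [(11.9238, 19.6725) (0, 34.1784) (0, 0) (16.9351, 0)]  |A|=370.3455
5. ⊥bis P2·P4 via (11.485,48.23): [(11.9238, 19.6725) (0, 34.1784) (0, 0) (16.9351, 0)]  |A|=370.3455
6. ⊥bis P2·P5 via (21.845,7.275): [(11.9238, 19.6725) (0, 34.1784) (0, 0) (16.9351, 0)]  |A|=370.3455
7. ⊥bis P2·P6 via (24.8,13.495): [(11.9238, 19.6725) (0, 34.1784) (0, 0) (16.9351, 0)]  |A|=370.3455
8. canonical 4-gon: [(11.9238, 19.6725) (0, 34.1784) (0, 0) (16.9351, 0)]
9. shoelace: 370.3455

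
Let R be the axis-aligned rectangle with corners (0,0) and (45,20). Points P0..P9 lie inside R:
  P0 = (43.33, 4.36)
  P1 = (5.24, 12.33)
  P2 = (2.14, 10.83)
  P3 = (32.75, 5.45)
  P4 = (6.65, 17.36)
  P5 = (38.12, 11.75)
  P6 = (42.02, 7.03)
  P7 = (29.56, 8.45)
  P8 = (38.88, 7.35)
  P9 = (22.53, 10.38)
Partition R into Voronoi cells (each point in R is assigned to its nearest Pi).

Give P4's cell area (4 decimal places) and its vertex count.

Area of P4's cell: 88.1139 (5 vertices)

1. box [0,45]×[0,20]: [(0, 0) (45, 0) (45, 20) (0, 20)]
2. ⊥bis P4·P0 via (24.99,10.86): [(0, 0) (21.141, 0) (28.2294, 20) (0, 20)]  |A|=493.704
3. ⊥bis P4·P1 via (5.945,14.845): [(0, 16.5115) (24.5536, 9.6287) (28.2294, 20) (0, 20)]  |A|=189.2157
4. ⊥bis P4·P2 via (4.395,14.095): [(0, 17.1304) (1.5084, 16.0887) (24.5536, 9.6287) (28.2294, 20) (0, 20)]  |A|=188.7489
5. ⊥bis P4·P3 via (19.7,11.405): [(0, 17.1304) (1.5084, 16.0887) (19.5318, 11.0364) (23.6221, 20) (0, 20)]  |A|=139.4713
6. ⊥bis P4·P5 via (22.385,14.555): [(0, 17.1304) (1.5084, 16.0887) (19.5318, 11.0364) (23.1848, 19.0418) (23.3557, 20) (0, 20)]  |A|=139.3437
7. ⊥bis P4·P6 via (24.335,12.195): [(0, 17.1304) (1.5084, 16.0887) (19.5318, 11.0364) (23.1848, 19.0418) (23.3557, 20) (0, 20)]  |A|=139.3437
8. ⊥bis P4·P7 via (18.105,12.905): [(0, 17.1304) (1.5084, 16.0887) (17.59, 11.5807) (20.8643, 20) (0, 20)]  |A|=118.0461
9. ⊥bis P4·P8 via (22.765,12.355): [(0, 17.1304) (1.5084, 16.0887) (17.59, 11.5807) (20.8643, 20) (0, 20)]  |A|=118.0461
10. ⊥bis P4·P9 via (14.59,13.87): [(0, 17.1304) (1.5084, 16.0887) (14.0232, 12.5805) (17.2844, 20) (0, 20)]  |A|=88.1139
11. canonical 5-gon: [(0, 17.1304) (1.5084, 16.0887) (14.0232, 12.5805) (17.2844, 20) (0, 20)]
12. shoelace: 88.1139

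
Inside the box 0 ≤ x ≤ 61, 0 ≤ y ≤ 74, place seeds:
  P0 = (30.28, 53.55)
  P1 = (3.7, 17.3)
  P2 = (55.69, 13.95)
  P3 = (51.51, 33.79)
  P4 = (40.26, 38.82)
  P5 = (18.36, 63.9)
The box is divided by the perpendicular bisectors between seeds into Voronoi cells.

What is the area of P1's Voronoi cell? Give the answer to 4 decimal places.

Area of P1's cell: 1008.9374

1. box [0,61]×[0,74]: [(0, 0) (61, 0) (61, 74) (0, 74)]
2. ⊥bis P1·P0 via (16.99,35.425): [(0, 47.8828) (0, 0) (61, 0) (61, 3.155)]  |A|=1556.6534
3. ⊥bis P1·P2 via (29.695,15.625): [(30.3401, 25.6362) (0, 47.8828) (0, 0) (28.6882, 0)]  |A|=1094.1112
4. ⊥bis P1·P3 via (27.605,25.545): [(29.9046, 18.8777) (26.6371, 28.3514) (0, 47.8828) (0, 0) (28.6882, 0)]  |A|=1081.0067
5. ⊥bis P1·P4 via (21.98,28.06): [(29.656, 15.0194) (18.142, 34.5803) (0, 47.8828) (0, 0) (28.6882, 0)]  |A|=1026.2998
6. ⊥bis P1·P5 via (11.03,40.6): [(29.656, 15.0194) (18.142, 34.5803) (9.1074, 41.2048) (0, 44.07) (0, 0) (28.6882, 0)]  |A|=1008.9374
7. canonical 6-gon: [(29.656, 15.0194) (18.142, 34.5803) (9.1074, 41.2048) (0, 44.07) (0, 0) (28.6882, 0)]
8. shoelace: 1008.9374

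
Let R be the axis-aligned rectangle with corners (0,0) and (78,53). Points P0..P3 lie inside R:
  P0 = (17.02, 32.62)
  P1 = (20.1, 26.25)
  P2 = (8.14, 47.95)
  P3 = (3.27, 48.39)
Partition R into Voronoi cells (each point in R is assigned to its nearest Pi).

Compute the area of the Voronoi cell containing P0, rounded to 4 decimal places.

Area of P0's cell: 746.4843

1. box [0,78]×[0,53]: [(0, 0) (78, 0) (78, 53) (0, 53)]
2. ⊥bis P0·P1 via (18.56,29.435): [(0, 20.4609) (67.2967, 53) (0, 53)]  |A|=1094.886
3. ⊥bis P0·P2 via (12.58,40.285): [(0, 32.998) (0, 20.4609) (67.2967, 53) (34.5306, 53)]  |A|=749.5451
4. ⊥bis P0·P3 via (10.145,40.505): [(4.5736, 35.6472) (0, 31.6595) (0, 20.4609) (67.2967, 53) (34.5306, 53)]  |A|=746.4843
5. canonical 5-gon: [(4.5736, 35.6472) (0, 31.6595) (0, 20.4609) (67.2967, 53) (34.5306, 53)]
6. shoelace: 746.4843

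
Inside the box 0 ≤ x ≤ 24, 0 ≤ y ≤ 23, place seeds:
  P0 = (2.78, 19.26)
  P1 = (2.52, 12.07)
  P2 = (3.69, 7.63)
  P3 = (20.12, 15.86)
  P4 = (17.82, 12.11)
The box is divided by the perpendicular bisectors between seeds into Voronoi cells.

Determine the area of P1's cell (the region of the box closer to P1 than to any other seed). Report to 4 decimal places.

Area of P1's cell: 52.9227

1. box [0,24]×[0,23]: [(0, 0) (24, 0) (24, 23) (0, 23)]
2. ⊥bis P1·P0 via (2.65,15.665): [(0, 15.7608) (0, 0) (24, 0) (24, 14.893)]  |A|=367.8454
3. ⊥bis P1·P2 via (3.105,9.85): [(22.4545, 14.9488) (0, 15.7608) (0, 9.0318)]  |A|=75.5484
4. ⊥bis P1·P3 via (11.32,13.965): [(11.7174, 12.1195) (11.0191, 15.3624) (0, 15.7608) (0, 9.0318)]  |A|=57.1511
5. ⊥bis P1·P4 via (10.17,12.09): [(10.171, 11.712) (10.1614, 15.3934) (0, 15.7608) (0, 9.0318)]  |A|=52.9227
6. canonical 4-gon: [(10.171, 11.712) (10.1614, 15.3934) (0, 15.7608) (0, 9.0318)]
7. shoelace: 52.9227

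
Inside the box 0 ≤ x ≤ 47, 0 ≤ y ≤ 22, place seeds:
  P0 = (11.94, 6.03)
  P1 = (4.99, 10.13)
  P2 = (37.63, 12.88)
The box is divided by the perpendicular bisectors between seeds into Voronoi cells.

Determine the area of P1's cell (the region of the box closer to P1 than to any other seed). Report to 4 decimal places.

1. box [0,47]×[0,22]: [(0, 0) (47, 0) (47, 22) (0, 22)]
2. ⊥bis P1·P0 via (8.465,8.08): [(0, 0) (3.6984, 0) (16.6768, 22) (0, 22)]  |A|=224.127
3. ⊥bis P1·P2 via (21.31,11.505): [(0, 0) (3.6984, 0) (16.6768, 22) (0, 22)]  |A|=224.127
4. canonical 4-gon: [(0, 0) (3.6984, 0) (16.6768, 22) (0, 22)]
5. shoelace: 224.127

Area of P1's cell: 224.1270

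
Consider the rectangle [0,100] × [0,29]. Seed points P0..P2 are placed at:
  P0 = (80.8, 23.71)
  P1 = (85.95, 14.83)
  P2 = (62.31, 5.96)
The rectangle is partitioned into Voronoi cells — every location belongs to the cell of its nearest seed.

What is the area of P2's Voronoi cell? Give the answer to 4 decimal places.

Area of P2's cell: 2032.8536

1. box [0,100]×[0,29]: [(0, 0) (100, 0) (100, 29) (0, 29)]
2. ⊥bis P2·P0 via (71.555,14.835): [(0, 0) (85.7963, 0) (57.9569, 29) (0, 29)]  |A|=2084.4212
3. ⊥bis P2·P1 via (74.13,10.395): [(0, 0) (78.0303, 0) (73.0474, 13.2804) (57.9569, 29) (0, 29)]  |A|=2032.8536
4. canonical 5-gon: [(0, 0) (78.0303, 0) (73.0474, 13.2804) (57.9569, 29) (0, 29)]
5. shoelace: 2032.8536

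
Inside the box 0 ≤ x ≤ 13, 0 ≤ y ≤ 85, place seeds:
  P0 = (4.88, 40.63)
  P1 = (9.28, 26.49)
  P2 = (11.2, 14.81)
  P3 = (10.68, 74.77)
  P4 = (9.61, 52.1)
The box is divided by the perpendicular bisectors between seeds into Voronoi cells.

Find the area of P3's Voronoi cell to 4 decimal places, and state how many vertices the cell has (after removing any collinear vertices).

1. box [0,13]×[0,85]: [(0, 0) (13, 0) (13, 85) (0, 85)]
2. ⊥bis P3·P0 via (7.78,57.7): [(0, 59.0217) (13, 56.8132) (13, 85) (0, 85)]  |A|=352.0731
3. ⊥bis P3·P1 via (9.98,50.63): [(0, 59.0217) (13, 56.8132) (13, 85) (0, 85)]  |A|=352.0731
4. ⊥bis P3·P2 via (10.94,44.79): [(0, 59.0217) (13, 56.8132) (13, 85) (0, 85)]  |A|=352.0731
5. ⊥bis P3·P4 via (10.145,63.435): [(0, 63.9138) (13, 63.3002) (13, 85) (0, 85)]  |A|=278.1085
6. canonical 4-gon: [(0, 63.9138) (13, 63.3002) (13, 85) (0, 85)]
7. shoelace: 278.1085

Area of P3's cell: 278.1085 (4 vertices)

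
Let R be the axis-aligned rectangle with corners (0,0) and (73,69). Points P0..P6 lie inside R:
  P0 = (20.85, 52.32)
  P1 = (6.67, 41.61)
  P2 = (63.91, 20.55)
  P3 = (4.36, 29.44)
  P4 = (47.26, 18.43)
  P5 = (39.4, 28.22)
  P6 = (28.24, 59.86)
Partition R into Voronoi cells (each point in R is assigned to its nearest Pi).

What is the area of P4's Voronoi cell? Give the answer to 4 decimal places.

Area of P4's cell: 683.6566

1. box [0,73]×[0,69]: [(0, 0) (73, 0) (73, 69) (0, 69)]
2. ⊥bis P4·P0 via (34.055,35.375): [(0, 8.8364) (0, 0) (73, 0) (73, 65.7243)]  |A|=2721.4658
3. ⊥bis P4·P1 via (26.965,30.02): [(26.7899, 29.7134) (9.8213, 0) (73, 0) (73, 65.7243)]  |A|=2457.1904
4. ⊥bis P4·P2 via (55.585,19.49): [(51.8015, 49.2046) (26.7899, 29.7134) (9.8213, 0) (58.0666, 0)]  |A|=1393.167
5. ⊥bis P4·P3 via (25.81,23.935): [(51.8015, 49.2046) (27.4188, 30.2035) (19.6672, 0) (58.0666, 0)]  |A|=1239.2911
6. ⊥bis P4·P5 via (43.33,23.325): [(54.0054, 31.8958) (21.066, 5.4501) (19.6672, 0) (58.0666, 0)]  |A|=683.6566
7. ⊥bis P4·P6 via (37.75,39.145): [(54.0054, 31.8958) (21.066, 5.4501) (19.6672, 0) (58.0666, 0)]  |A|=683.6566
8. canonical 4-gon: [(54.0054, 31.8958) (21.066, 5.4501) (19.6672, 0) (58.0666, 0)]
9. shoelace: 683.6566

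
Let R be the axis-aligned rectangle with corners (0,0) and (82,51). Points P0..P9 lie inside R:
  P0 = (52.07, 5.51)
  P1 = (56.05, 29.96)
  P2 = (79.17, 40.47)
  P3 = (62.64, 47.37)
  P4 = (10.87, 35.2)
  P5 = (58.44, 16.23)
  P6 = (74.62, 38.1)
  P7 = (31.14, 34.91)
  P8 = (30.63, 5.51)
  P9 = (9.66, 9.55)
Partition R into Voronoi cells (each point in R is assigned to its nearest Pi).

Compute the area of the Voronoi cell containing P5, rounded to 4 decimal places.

Area of P5's cell: 587.6783

1. box [0,82]×[0,51]: [(0, 0) (82, 0) (82, 51) (0, 51)]
2. ⊥bis P5·P0 via (55.255,10.87): [(0, 43.7034) (73.548, 0) (82, 0) (82, 51) (0, 51)]  |A|=2574.8502
3. ⊥bis P5·P1 via (57.245,23.095): [(39.7939, 20.0573) (73.548, 0) (82, 0) (82, 27.4041)]  |A|=663.0733
4. ⊥bis P5·P2 via (68.805,28.35): [(71.9555, 25.6557) (39.7939, 20.0573) (73.548, 0) (82, 0) (82, 17.0657)]  |A|=611.151
5. ⊥bis P5·P3 via (60.54,31.8): [(71.9555, 25.6557) (39.7939, 20.0573) (73.548, 0) (82, 0) (82, 17.0657)]  |A|=611.151
6. ⊥bis P5·P4 via (34.655,25.715): [(71.9555, 25.6557) (39.7939, 20.0573) (73.548, 0) (82, 0) (82, 17.0657)]  |A|=611.151
7. ⊥bis P5·P6 via (66.53,27.165): [(69.2149, 25.1786) (39.7939, 20.0573) (73.548, 0) (82, 0) (82, 15.7199)]  |A|=588.3813
8. ⊥bis P5·P7 via (44.79,25.57): [(69.2149, 25.1786) (41.1834, 20.2991) (40.6641, 19.5402) (73.548, 0) (82, 0) (82, 15.7199)]  |A|=587.9168
9. ⊥bis P5·P8 via (44.535,10.87): [(69.2149, 25.1786) (41.1834, 20.2991) (41.0023, 20.0345) (41.35, 19.1326) (73.548, 0) (82, 0) (82, 15.7199)]  |A|=587.6783
10. ⊥bis P5·P9 via (34.05,12.89): [(69.2149, 25.1786) (41.1834, 20.2991) (41.0023, 20.0345) (41.35, 19.1326) (73.548, 0) (82, 0) (82, 15.7199)]  |A|=587.6783
11. canonical 7-gon: [(69.2149, 25.1786) (41.1834, 20.2991) (41.0023, 20.0345) (41.35, 19.1326) (73.548, 0) (82, 0) (82, 15.7199)]
12. shoelace: 587.6783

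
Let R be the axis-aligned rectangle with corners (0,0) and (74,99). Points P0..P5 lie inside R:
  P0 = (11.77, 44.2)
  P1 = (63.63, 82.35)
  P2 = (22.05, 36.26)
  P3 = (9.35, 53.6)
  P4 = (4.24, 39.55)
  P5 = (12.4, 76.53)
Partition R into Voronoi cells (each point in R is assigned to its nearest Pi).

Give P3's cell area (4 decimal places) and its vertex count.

Area of P3's cell: 454.4953 (5 vertices)

1. box [0,74]×[0,99]: [(0, 0) (74, 0) (74, 99) (0, 99)]
2. ⊥bis P3·P0 via (10.56,48.9): [(0, 46.1814) (74, 65.2324) (74, 99) (0, 99)]  |A|=3203.6899
3. ⊥bis P3·P1 via (36.49,67.975): [(0, 46.1814) (42.2694, 57.0635) (20.0573, 99) (0, 99)]  |A|=1536.8721
4. ⊥bis P3·P2 via (15.7,44.93): [(0, 46.1814) (26.8446, 53.0924) (39.4736, 62.342) (20.0573, 99) (0, 99)]  |A|=1490.6107
5. ⊥bis P3·P4 via (6.795,46.575): [(0, 49.0463) (4.6124, 47.3688) (26.8446, 53.0924) (39.4736, 62.342) (20.0573, 99) (0, 99)]  |A|=1484.0035
6. ⊥bis P3·P5 via (10.875,65.065): [(0, 66.5115) (0, 49.0463) (4.6124, 47.3688) (26.8446, 53.0924) (38.2245, 61.4272)]  |A|=454.4953
7. canonical 5-gon: [(0, 66.5115) (0, 49.0463) (4.6124, 47.3688) (26.8446, 53.0924) (38.2245, 61.4272)]
8. shoelace: 454.4953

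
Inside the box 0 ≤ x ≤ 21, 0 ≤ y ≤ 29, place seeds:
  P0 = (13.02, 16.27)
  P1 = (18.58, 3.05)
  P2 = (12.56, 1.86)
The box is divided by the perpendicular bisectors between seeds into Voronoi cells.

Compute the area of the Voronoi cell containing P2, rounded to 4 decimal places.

Area of P2's cell: 139.9955

1. box [0,21]×[0,29]: [(0, 0) (21, 0) (21, 29) (0, 29)]
2. ⊥bis P2·P0 via (12.79,9.065): [(0, 9.4733) (0, 0) (21, 0) (21, 8.8029)]  |A|=191.9001
3. ⊥bis P2·P1 via (15.57,2.455): [(14.2727, 9.0177) (0, 9.4733) (0, 0) (16.0553, 0)]  |A|=139.9955
4. canonical 4-gon: [(14.2727, 9.0177) (0, 9.4733) (0, 0) (16.0553, 0)]
5. shoelace: 139.9955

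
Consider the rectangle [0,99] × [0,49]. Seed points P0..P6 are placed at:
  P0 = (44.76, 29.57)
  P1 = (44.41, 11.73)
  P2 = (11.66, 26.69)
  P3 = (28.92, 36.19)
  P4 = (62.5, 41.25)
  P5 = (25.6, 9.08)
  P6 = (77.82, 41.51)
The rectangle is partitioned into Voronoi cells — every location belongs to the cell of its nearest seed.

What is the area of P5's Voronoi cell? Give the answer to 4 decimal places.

1. box [0,99]×[0,49]: [(0, 0) (99, 0) (99, 49) (0, 49)]
2. ⊥bis P5·P0 via (35.18,19.325): [(0, 0) (55.8465, 0) (3.4451, 49) (0, 49)]  |A|=1452.643
3. ⊥bis P5·P1 via (35.005,10.405): [(0, 0) (36.4709, 0) (33.5311, 20.8669) (3.4451, 49) (0, 49)]  |A|=1250.4893
4. ⊥bis P5·P2 via (18.63,17.885): [(0, 3.1376) (0, 0) (36.4709, 0) (33.5311, 20.8669) (28.4267, 25.64)]  |A|=558.3929
5. ⊥bis P5·P3 via (27.26,22.635): [(24.9828, 22.9139) (0, 3.1376) (0, 0) (36.4709, 0) (33.5311, 20.8669) (32.3003, 22.0177)]  |A|=546.8756
6. ⊥bis P5·P4 via (44.05,25.165): [(24.9828, 22.9139) (0, 3.1376) (0, 0) (36.4709, 0) (33.5311, 20.8669) (32.3003, 22.0177)]  |A|=546.8756
7. ⊥bis P5·P6 via (51.71,25.295): [(24.9828, 22.9139) (0, 3.1376) (0, 0) (36.4709, 0) (33.5311, 20.8669) (32.3003, 22.0177)]  |A|=546.8756
8. canonical 6-gon: [(24.9828, 22.9139) (0, 3.1376) (0, 0) (36.4709, 0) (33.5311, 20.8669) (32.3003, 22.0177)]
9. shoelace: 546.8756

Area of P5's cell: 546.8756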